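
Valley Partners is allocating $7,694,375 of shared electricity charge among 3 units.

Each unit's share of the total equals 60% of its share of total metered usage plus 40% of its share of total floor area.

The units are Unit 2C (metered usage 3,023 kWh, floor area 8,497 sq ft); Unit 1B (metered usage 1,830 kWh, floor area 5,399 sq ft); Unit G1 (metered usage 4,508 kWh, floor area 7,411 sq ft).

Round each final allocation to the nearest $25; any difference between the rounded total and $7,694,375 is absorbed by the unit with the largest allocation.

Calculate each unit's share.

Metered usage total 9,361; floor area total 21,307.
Blended shares (60% metered usage + 40% floor area): Unit 2C 0.3533; Unit 1B 0.2187; Unit G1 0.4281.
Raw shares: Unit 2C 2,718,245.74; Unit 1B 1,682,386.81; Unit G1 3,293,742.46.
Rounded to nearest $25: Unit 2C $2,718,250; Unit 1B $1,682,375; Unit G1 $3,293,750. Sum = $7,694,375.
No rounding difference to absorb.

Unit 2C: $2,718,250; Unit 1B: $1,682,375; Unit G1: $3,293,750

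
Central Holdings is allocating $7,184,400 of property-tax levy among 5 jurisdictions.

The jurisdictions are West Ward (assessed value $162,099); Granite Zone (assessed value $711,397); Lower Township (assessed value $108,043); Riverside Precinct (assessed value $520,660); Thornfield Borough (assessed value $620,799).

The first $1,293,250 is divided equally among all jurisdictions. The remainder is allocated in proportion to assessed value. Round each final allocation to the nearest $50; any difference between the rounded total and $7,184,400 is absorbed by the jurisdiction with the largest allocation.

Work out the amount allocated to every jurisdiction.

First tranche $1,293,250 split equally: $258,650 each.
Remainder $5,891,150 by assessed value (total 2,122,998): West Ward 449,811.79 → $449,800; Granite Zone 1,974,069.89 → $1,974,050; Lower Township 299,810.70 → $299,800; Riverside Precinct 1,444,789.94 → $1,444,800; Thornfield Borough 1,722,667.68 → $1,722,650.
Rounding difference +$50 on remainder applied to Granite Zone.
Totals: West Ward $258,650 + $449,800 = $708,450; Granite Zone $258,650 + $1,974,100 = $2,232,750; Lower Township $258,650 + $299,800 = $558,450; Riverside Precinct $258,650 + $1,444,800 = $1,703,450; Thornfield Borough $258,650 + $1,722,650 = $1,981,300.

West Ward: $708,450; Granite Zone: $2,232,750; Lower Township: $558,450; Riverside Precinct: $1,703,450; Thornfield Borough: $1,981,300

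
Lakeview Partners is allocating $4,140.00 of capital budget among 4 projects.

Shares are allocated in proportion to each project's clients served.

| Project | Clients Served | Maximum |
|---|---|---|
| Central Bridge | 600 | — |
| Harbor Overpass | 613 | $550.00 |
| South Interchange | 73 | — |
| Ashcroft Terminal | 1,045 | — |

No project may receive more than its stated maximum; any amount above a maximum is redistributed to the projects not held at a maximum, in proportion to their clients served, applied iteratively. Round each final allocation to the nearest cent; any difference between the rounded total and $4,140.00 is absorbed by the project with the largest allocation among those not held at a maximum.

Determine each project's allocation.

Sum of clients served: 2,331.
Proportional shares (ignoring caps): Central Bridge 1,065.6371; Harbor Overpass 1,088.7259; South Interchange 129.6525; Ashcroft Terminal 1,855.9846.
Held at cap: Harbor Overpass ($550.00); remaining pool $3,590.00 reallocated over remaining clients served 1,718.
Remaining shares: Central Bridge 1,253.7835 → $1,253.78; South Interchange 152.5437 → $152.54; Ashcroft Terminal 2,183.6729 → $2,183.67.
Rounding difference +$0.01 applied to Ashcroft Terminal → $2,183.68.

Central Bridge: $1,253.78 · Harbor Overpass: $550.00 · South Interchange: $152.54 · Ashcroft Terminal: $2,183.68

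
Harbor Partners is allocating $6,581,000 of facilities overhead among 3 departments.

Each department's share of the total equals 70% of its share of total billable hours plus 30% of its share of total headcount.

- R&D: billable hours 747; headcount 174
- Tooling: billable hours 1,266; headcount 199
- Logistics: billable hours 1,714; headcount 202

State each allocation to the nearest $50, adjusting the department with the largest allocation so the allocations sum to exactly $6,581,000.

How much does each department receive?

Totals — billable hours 3,727, headcount 575.
Blended shares (70% billable hours + 30% headcount): R&D 0.2311; Tooling 0.3416; Logistics 0.4273.
Proportional shares: R&D 1,520,758.00; Tooling 2,248,098.96; Logistics 2,812,143.04.
At nearest $50: R&D $1,520,750; Tooling $2,248,100; Logistics $2,812,150. Sum = $6,581,000.
Sum already equals the total — no adjustment.

R&D: $1,520,750; Tooling: $2,248,100; Logistics: $2,812,150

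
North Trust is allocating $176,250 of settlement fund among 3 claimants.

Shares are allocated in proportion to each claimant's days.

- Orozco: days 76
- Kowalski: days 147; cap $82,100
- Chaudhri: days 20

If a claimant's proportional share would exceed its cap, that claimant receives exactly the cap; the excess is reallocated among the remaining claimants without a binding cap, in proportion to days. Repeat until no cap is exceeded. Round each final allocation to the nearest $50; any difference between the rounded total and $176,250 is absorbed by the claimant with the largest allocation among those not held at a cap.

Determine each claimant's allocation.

Orozco: $74,550; Kowalski: $82,100; Chaudhri: $19,600

Combined days = 243.
Pro-rata shares before constraints: Orozco 55,123.46; Kowalski 106,620.37; Chaudhri 14,506.17.
Cap binds for Kowalski ($82,100); residual $94,150 reallocated over remaining days 96.
Redistributed shares: Orozco 74,535.42 → $74,550; Chaudhri 19,614.58 → $19,600.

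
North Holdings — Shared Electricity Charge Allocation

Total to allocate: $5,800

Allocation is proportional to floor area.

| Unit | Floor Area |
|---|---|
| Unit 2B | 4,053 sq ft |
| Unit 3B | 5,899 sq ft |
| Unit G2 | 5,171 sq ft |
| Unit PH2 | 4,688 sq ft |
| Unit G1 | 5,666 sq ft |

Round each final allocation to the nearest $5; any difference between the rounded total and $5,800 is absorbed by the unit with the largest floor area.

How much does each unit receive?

Sum of floor area: 4,053 + 5,899 + 5,171 + 4,688 + 5,666 = 25,477.
Unrounded shares: Unit 2B 922.69; Unit 3B 1,342.94; Unit G2 1,177.21; Unit PH2 1,067.25; Unit G1 1,289.90.
After rounding ($5): Unit 2B $925; Unit 3B $1,345; Unit G2 $1,175; Unit PH2 $1,065; Unit G1 $1,290. Sum = $5,800.
Sum already equals the total — no adjustment.

Unit 2B: $925; Unit 3B: $1,345; Unit G2: $1,175; Unit PH2: $1,065; Unit G1: $1,290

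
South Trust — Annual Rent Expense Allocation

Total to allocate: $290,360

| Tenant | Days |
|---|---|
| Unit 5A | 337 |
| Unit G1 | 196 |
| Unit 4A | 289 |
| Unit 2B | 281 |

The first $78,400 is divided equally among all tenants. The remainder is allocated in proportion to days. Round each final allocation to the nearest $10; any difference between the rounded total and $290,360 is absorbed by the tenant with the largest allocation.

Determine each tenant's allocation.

$78,400 shared equally gives $19,600 per tenant.
Remainder $211,960 by days (total 1,103): Unit 5A 64,760.22 → $64,760; Unit G1 37,664.70 → $37,660; Unit 4A 55,536.21 → $55,540; Unit 2B 53,998.88 → $54,000.
Totals: Unit 5A $19,600 + $64,760 = $84,360; Unit G1 $19,600 + $37,660 = $57,260; Unit 4A $19,600 + $55,540 = $75,140; Unit 2B $19,600 + $54,000 = $73,600.

Unit 5A: $84,360 · Unit G1: $57,260 · Unit 4A: $75,140 · Unit 2B: $73,600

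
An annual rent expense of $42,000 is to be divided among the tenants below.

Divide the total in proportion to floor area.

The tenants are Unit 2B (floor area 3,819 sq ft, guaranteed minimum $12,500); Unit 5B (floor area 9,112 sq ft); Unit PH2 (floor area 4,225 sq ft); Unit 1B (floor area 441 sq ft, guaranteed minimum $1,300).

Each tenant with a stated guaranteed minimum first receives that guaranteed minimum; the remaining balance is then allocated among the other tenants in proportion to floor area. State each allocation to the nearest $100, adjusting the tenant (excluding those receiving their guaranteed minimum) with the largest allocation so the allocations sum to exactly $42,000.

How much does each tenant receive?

Minimums first: Unit 2B $12,500; Unit 1B $1,300. Remaining pool $28,200.
Remaining pool split over remaining floor area 13,337: Unit 5B 19,266.58 → $19,300; Unit PH2 8,933.42 → $8,900.

Unit 2B: $12,500 | Unit 5B: $19,300 | Unit PH2: $8,900 | Unit 1B: $1,300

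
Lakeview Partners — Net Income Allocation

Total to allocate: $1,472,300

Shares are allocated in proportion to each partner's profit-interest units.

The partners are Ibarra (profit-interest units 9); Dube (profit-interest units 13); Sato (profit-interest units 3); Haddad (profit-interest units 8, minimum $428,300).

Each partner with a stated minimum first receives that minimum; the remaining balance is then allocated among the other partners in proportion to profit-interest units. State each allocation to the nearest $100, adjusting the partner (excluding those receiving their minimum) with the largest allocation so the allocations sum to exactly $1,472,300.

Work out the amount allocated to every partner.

Ibarra: $375,800; Dube: $542,900; Sato: $125,300; Haddad: $428,300

Fund the minimums — Haddad $428,300. Residual $1,044,000.
Residual split over remaining profit-interest units 25: Ibarra 375,840.00 → $375,800; Dube 542,880.00 → $542,900; Sato 125,280.00 → $125,300.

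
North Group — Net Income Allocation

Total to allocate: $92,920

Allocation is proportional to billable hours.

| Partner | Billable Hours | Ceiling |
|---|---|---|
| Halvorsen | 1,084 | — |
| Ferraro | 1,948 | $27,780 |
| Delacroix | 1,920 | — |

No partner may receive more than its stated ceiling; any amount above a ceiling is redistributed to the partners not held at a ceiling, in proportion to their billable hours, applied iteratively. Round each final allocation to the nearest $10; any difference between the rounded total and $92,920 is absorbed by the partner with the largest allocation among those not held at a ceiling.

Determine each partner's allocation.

Billable hours total: 4,952.
Proportional shares (ignoring caps): Halvorsen 20,340.32; Ferraro 36,552.54; Delacroix 36,027.14.
Cap binds for Ferraro ($27,780); balance $65,140 reallocated over remaining billable hours 3,004.
Remaining shares: Halvorsen 23,505.91 → $23,510; Delacroix 41,634.09 → $41,630.

Halvorsen: $23,510 | Ferraro: $27,780 | Delacroix: $41,630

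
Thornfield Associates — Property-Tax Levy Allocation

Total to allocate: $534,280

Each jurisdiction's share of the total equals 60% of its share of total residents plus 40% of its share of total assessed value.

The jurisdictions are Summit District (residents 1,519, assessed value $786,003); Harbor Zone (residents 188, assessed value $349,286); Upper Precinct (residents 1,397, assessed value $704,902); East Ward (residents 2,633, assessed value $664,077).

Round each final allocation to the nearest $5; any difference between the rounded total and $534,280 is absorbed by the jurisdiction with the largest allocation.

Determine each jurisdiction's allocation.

Summit District: $151,955 · Harbor Zone: $40,315 · Upper Precinct: $138,215 · East Ward: $203,795

Totals — residents 5,737, assessed value 2,504,268.
Blended shares (60% residents + 40% assessed value): Summit District 0.2844; Harbor Zone 0.0755; Upper Precinct 0.2587; East Ward 0.3814.
Proportional shares: Summit District 151,954.40; Harbor Zone 40,312.69; Upper Precinct 138,216.28; East Ward 203,796.64.
After rounding ($5): Summit District $151,955; Harbor Zone $40,315; Upper Precinct $138,215; East Ward $203,795. Sum = $534,280.
No rounding difference to absorb.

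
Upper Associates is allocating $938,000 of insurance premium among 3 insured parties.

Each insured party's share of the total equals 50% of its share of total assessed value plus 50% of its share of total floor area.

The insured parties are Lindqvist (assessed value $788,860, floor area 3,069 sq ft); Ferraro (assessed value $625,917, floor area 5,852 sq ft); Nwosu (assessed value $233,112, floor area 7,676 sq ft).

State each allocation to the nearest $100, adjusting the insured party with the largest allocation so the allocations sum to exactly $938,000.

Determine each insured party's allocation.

Lindqvist: $311,200; Ferraro: $343,500; Nwosu: $283,300

Assessed value total 1,647,889; floor area total 16,597.
Composite weights (50% assessed value + 50% floor area): Lindqvist 0.3318; Ferraro 0.3662; Nwosu 0.3020.
Raw shares: Lindqvist 311,238.89; Ferraro 343,506.59; Nwosu 283,254.52.
After rounding ($100): Lindqvist $311,200; Ferraro $343,500; Nwosu $283,300. Sum = $938,000.
No rounding difference to absorb.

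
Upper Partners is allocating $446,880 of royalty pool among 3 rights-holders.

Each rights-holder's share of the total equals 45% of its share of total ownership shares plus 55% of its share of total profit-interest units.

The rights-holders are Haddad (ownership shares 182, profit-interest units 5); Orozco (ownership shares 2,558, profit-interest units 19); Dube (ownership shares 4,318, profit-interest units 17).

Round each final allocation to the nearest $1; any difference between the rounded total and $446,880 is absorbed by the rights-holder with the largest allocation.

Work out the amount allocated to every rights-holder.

Haddad: $35,159; Orozco: $186,782; Dube: $224,939

Totals — ownership shares 7,058, profit-interest units 41.
Composite weights (45% ownership shares + 55% profit-interest units): Haddad 0.0787; Orozco 0.4180; Dube 0.5034.
Raw shares: Haddad 35,159.19; Orozco 186,782.24; Dube 224,938.57.
Rounded to nearest $1: Haddad $35,159; Orozco $186,782; Dube $224,939. Sum = $446,880.
Sum already equals the total — no adjustment.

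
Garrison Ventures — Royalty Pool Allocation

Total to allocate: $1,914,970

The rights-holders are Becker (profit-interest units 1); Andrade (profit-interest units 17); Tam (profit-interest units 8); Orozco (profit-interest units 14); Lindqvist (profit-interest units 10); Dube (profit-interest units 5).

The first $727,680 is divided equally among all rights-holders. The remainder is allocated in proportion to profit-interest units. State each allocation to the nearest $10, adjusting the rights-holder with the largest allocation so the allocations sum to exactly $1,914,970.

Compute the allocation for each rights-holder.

First tranche $727,680 split equally: $121,280 each.
Remainder $1,187,290 by profit-interest units (total 55): Becker 21,587.09 → $21,590; Andrade 366,980.55 → $366,980; Tam 172,696.73 → $172,700; Orozco 302,219.27 → $302,220; Lindqvist 215,870.91 → $215,870; Dube 107,935.45 → $107,940.
Rounding difference −$10 on remainder applied to Andrade.
Totals: Becker $121,280 + $21,590 = $142,870; Andrade $121,280 + $366,970 = $488,250; Tam $121,280 + $172,700 = $293,980; Orozco $121,280 + $302,220 = $423,500; Lindqvist $121,280 + $215,870 = $337,150; Dube $121,280 + $107,940 = $229,220.

Becker: $142,870; Andrade: $488,250; Tam: $293,980; Orozco: $423,500; Lindqvist: $337,150; Dube: $229,220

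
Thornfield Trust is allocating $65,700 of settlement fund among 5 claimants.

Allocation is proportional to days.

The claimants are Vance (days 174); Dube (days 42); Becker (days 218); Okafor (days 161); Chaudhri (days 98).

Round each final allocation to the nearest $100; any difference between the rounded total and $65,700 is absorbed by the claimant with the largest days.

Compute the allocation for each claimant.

Days total: 174 + 42 + 218 + 161 + 98 = 693.
Raw shares: Vance 16,496.10; Dube 3,981.82; Becker 20,667.53; Okafor 15,263.64; Chaudhri 9,290.91.
After rounding ($100): Vance $16,500; Dube $4,000; Becker $20,700; Okafor $15,300; Chaudhri $9,300. Sum = $65,800.
Difference $65,700 − $65,800 = −$100 applied to largest days (Becker): Becker becomes $20,600.

Vance: $16,500; Dube: $4,000; Becker: $20,600; Okafor: $15,300; Chaudhri: $9,300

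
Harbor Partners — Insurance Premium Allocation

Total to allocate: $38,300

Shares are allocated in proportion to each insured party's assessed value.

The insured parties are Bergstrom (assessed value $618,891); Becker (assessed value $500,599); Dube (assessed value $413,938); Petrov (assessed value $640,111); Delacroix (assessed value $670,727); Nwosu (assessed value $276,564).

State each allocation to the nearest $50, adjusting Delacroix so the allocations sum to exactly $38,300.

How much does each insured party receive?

Assessed value total: 3,120,830.
Pro-rata amounts: Bergstrom 618,891/3,120,830 × $38,300 = 7,595.26; Becker 500,599/3,120,830 × $38,300 = 6,143.54; Dube 413,938/3,120,830 × $38,300 = 5,080.00; Petrov 640,111/3,120,830 × $38,300 = 7,855.68; Delacroix 670,727/3,120,830 × $38,300 = 8,231.41; Nwosu 276,564/3,120,830 × $38,300 = 3,394.10.
After rounding ($50): Bergstrom $7,600; Becker $6,150; Dube $5,100; Petrov $7,850; Delacroix $8,250; Nwosu $3,400. Sum = $38,350.
Difference $38,300 − $38,350 = −$50 applied to Delacroix: Delacroix becomes $8,200.

Bergstrom: $7,600; Becker: $6,150; Dube: $5,100; Petrov: $7,850; Delacroix: $8,200; Nwosu: $3,400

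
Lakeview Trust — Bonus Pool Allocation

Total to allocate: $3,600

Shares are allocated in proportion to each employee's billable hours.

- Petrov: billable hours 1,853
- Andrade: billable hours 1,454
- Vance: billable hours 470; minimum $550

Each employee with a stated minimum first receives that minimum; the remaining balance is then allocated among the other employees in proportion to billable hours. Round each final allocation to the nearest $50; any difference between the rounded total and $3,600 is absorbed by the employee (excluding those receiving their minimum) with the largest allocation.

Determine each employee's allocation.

Fund the minimums — Vance $550. Remaining pool $3,050.
Remaining pool split over remaining billable hours 3,307: Petrov 1,709.00 → $1,700; Andrade 1,341.00 → $1,350.

Petrov: $1,700 | Andrade: $1,350 | Vance: $550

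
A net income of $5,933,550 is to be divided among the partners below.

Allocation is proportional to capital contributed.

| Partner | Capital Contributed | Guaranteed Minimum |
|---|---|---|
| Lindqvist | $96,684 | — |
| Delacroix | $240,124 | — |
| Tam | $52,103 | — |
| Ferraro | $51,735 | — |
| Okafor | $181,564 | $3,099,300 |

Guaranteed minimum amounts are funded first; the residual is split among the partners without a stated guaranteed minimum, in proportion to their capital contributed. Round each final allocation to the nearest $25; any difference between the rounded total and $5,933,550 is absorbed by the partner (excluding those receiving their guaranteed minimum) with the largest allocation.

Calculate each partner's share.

Minimums first: Okafor $3,099,300. Residual $2,834,250.
Residual split over remaining capital contributed 440,646: Lindqvist 621,874.76 → $621,875; Delacroix 1,544,485.70 → $1,544,475; Tam 335,128.26 → $335,125; Ferraro 332,761.27 → $332,750.
Rounding difference +$25 applied to Delacroix → $1,544,500.

Lindqvist: $621,875 | Delacroix: $1,544,500 | Tam: $335,125 | Ferraro: $332,750 | Okafor: $3,099,300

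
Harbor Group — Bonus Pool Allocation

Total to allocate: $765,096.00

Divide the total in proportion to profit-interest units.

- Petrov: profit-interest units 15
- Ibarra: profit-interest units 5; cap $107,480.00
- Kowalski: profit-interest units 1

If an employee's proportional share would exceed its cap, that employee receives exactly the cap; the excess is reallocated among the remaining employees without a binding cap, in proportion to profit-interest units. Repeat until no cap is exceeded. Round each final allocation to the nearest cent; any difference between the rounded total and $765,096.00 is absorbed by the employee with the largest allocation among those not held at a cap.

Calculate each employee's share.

Combined profit-interest units = 21.
Unconstrained shares: Petrov 546,497.1429; Ibarra 182,165.7143; Kowalski 36,433.1429.
Capped: Ibarra ($107,480.00); residual $657,616.00 reallocated over remaining profit-interest units 16.
Remaining shares: Petrov 616,515.0000 → $616,515.00; Kowalski 41,101.0000 → $41,101.00.

Petrov: $616,515.00 | Ibarra: $107,480.00 | Kowalski: $41,101.00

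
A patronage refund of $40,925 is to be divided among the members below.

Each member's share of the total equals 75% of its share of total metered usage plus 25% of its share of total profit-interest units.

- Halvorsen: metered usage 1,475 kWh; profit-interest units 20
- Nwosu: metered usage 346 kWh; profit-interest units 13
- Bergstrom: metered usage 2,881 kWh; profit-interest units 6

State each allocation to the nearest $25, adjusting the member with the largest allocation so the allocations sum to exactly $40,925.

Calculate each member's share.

Halvorsen: $14,875; Nwosu: $5,675; Bergstrom: $20,375

Metered usage total 4,702; profit-interest units total 39.
Composite weights (75% metered usage + 25% profit-interest units): Halvorsen 0.3635; Nwosu 0.1385; Bergstrom 0.4980.
Pro-rata amounts: Halvorsen 14,875.31; Nwosu 5,669.04; Bergstrom 20,380.65.
Rounded to nearest $25: Halvorsen $14,875; Nwosu $5,675; Bergstrom $20,375. Sum = $40,925.
Sum already equals the total — no adjustment.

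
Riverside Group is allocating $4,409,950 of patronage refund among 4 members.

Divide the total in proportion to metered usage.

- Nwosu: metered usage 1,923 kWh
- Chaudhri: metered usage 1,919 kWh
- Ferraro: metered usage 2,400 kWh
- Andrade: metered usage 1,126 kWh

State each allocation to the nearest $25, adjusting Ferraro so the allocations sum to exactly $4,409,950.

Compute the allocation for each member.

Nwosu: $1,150,975 | Chaudhri: $1,148,575 | Ferraro: $1,436,450 | Andrade: $673,950

Sum of metered usage: 7,368.
Proportional shares: Nwosu 1,923/7,368 × $4,409,950 = 1,150,968.22; Chaudhri 1,919/7,368 × $4,409,950 = 1,148,574.11; Ferraro 2,400/7,368 × $4,409,950 = 1,436,465.80; Andrade 1,126/7,368 × $4,409,950 = 673,941.87.
At nearest $25: Nwosu $1,150,975; Chaudhri $1,148,575; Ferraro $1,436,475; Andrade $673,950. Sum = $4,409,975.
Difference $4,409,950 − $4,409,975 = −$25 applied to Ferraro: Ferraro becomes $1,436,450.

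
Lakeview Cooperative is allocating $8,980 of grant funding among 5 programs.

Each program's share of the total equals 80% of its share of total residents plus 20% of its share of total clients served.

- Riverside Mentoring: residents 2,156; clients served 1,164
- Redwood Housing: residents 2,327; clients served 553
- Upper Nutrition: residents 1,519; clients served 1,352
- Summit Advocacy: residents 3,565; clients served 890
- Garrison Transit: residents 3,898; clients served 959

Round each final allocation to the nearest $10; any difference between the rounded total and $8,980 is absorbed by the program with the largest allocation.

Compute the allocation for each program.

Riverside Mentoring: $1,580 | Redwood Housing: $1,440 | Upper Nutrition: $1,300 | Summit Advocacy: $2,230 | Garrison Transit: $2,430

Totals — residents 13,465, clients served 4,918.
Combined weights (80% residents + 20% clients served): Riverside Mentoring 0.1754; Redwood Housing 0.1607; Upper Nutrition 0.1452; Summit Advocacy 0.2480; Garrison Transit 0.2706.
Raw shares: Riverside Mentoring 1,575.37; Redwood Housing 1,443.48; Upper Nutrition 1,304.17; Summit Advocacy 2,227.06; Garrison Transit 2,429.92.
Rounded to nearest $10: Riverside Mentoring $1,580; Redwood Housing $1,440; Upper Nutrition $1,300; Summit Advocacy $2,230; Garrison Transit $2,430. Sum = $8,980.
Sum already equals the total — no adjustment.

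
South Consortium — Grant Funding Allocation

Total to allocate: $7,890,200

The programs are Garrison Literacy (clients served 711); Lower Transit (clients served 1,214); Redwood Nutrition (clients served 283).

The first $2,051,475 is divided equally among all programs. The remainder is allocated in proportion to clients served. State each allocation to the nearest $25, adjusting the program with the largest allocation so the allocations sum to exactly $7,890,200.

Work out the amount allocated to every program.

Garrison Literacy: $2,563,950 · Lower Transit: $3,894,075 · Redwood Nutrition: $1,432,175

Equal tier: $2,051,475 ÷ 3 = $683,825 apiece.
Remainder $5,838,725 by clients served (total 2,208): Garrison Literacy 1,880,132.91 → $1,880,125; Lower Transit 3,210,241.01 → $3,210,250; Redwood Nutrition 748,351.08 → $748,350.
Totals: Garrison Literacy $683,825 + $1,880,125 = $2,563,950; Lower Transit $683,825 + $3,210,250 = $3,894,075; Redwood Nutrition $683,825 + $748,350 = $1,432,175.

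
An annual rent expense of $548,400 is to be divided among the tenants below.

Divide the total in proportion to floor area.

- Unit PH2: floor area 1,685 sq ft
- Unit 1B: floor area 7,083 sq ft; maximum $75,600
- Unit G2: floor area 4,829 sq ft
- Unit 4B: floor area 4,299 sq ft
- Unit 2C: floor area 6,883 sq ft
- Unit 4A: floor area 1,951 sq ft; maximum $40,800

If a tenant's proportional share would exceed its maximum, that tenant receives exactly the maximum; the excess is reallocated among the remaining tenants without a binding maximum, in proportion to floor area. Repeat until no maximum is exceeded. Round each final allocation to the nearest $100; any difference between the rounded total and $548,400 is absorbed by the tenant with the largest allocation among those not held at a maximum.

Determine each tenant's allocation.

Unit PH2: $41,100 | Unit 1B: $75,600 | Unit G2: $117,900 | Unit 4B: $104,900 | Unit 2C: $168,100 | Unit 4A: $40,800

Combined floor area = 26,730.
Pro-rata shares before constraints: Unit PH2 34,569.92; Unit 1B 145,316.77; Unit G2 99,073.09; Unit 4B 88,199.46; Unit 2C 141,213.51; Unit 4A 40,027.25.
Cap binds for Unit 1B ($75,600); residual $472,800 reallocated over remaining floor area 19,647.
Cap binds for Unit 4A ($40,800); residual $432,000 reallocated over remaining floor area 17,696.
Remaining shares: Unit PH2 41,134.72 → $41,100; Unit G2 117,886.98 → $117,900; Unit 4B 104,948.46 → $104,900; Unit 2C 168,029.84 → $168,000.
Rounding difference +$100 applied to Unit 2C → $168,100.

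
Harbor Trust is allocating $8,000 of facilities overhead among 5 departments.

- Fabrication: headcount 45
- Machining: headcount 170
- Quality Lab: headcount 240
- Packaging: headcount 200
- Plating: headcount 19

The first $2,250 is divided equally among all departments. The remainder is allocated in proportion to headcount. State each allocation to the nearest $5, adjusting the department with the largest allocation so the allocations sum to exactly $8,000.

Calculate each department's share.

Fabrication: $835 · Machining: $1,900 · Quality Lab: $2,500 · Packaging: $2,155 · Plating: $610

$2,250 shared equally gives $450 per department.
Remainder $5,750 by headcount (total 674): Fabrication 383.90 → $385; Machining 1,450.30 → $1,450; Quality Lab 2,047.48 → $2,045; Packaging 1,706.23 → $1,705; Plating 162.09 → $160.
Rounding difference +$5 on remainder applied to Quality Lab.
Totals: Fabrication $450 + $385 = $835; Machining $450 + $1,450 = $1,900; Quality Lab $450 + $2,050 = $2,500; Packaging $450 + $1,705 = $2,155; Plating $450 + $160 = $610.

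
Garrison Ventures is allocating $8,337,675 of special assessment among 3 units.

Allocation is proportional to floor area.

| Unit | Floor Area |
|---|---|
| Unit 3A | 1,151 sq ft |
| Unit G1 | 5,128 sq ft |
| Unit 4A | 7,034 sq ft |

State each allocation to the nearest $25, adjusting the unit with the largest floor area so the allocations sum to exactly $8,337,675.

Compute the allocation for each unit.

Unit 3A: $720,850; Unit G1: $3,211,575; Unit 4A: $4,405,250

Total floor area = 1,151 + 5,128 + 7,034 = 13,313.
Pro-rata amounts: Unit 3A 720,849.09; Unit G1 3,211,567.45; Unit 4A 4,405,258.47.
Rounded to nearest $25: Unit 3A $720,850; Unit G1 $3,211,575; Unit 4A $4,405,250. Sum = $8,337,675.
Rounded total matches; no reconciliation needed.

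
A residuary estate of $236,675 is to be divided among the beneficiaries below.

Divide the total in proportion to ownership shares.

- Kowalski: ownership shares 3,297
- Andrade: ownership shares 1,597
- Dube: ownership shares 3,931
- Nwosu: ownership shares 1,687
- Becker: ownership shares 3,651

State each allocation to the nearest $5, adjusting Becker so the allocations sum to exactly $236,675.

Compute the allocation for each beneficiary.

Kowalski: $55,095; Andrade: $26,685; Dube: $65,690; Nwosu: $28,190; Becker: $61,015

Combined ownership shares = 14,163.
Raw shares: Kowalski 3,297/14,163 × $236,675 = 55,095.49; Andrade 1,597/14,163 × $236,675 = 26,687.14; Dube 3,931/14,163 × $236,675 = 65,690.14; Nwosu 1,687/14,163 × $236,675 = 28,191.11; Becker 3,651/14,163 × $236,675 = 61,011.12.
Rounded to nearest $5: Kowalski $55,095; Andrade $26,685; Dube $65,690; Nwosu $28,190; Becker $61,010. Sum = $236,670.
Difference $236,675 − $236,670 = +$5 applied to Becker: Becker becomes $61,015.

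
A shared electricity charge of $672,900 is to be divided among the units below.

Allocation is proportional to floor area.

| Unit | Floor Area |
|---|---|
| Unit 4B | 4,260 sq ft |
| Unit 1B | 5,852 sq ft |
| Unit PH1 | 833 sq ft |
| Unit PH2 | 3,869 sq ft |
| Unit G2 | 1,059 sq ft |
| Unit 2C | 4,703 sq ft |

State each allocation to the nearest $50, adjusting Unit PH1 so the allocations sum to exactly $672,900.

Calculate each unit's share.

Combined floor area = 20,576.
Unrounded shares: Unit 4B 4,260/20,576 × $672,900 = 139,315.42; Unit 1B 5,852/20,576 × $672,900 = 191,378.83; Unit PH1 833/20,576 × $672,900 = 27,241.72; Unit PH2 3,869/20,576 × $672,900 = 126,528.48; Unit G2 1,059/20,576 × $672,900 = 34,632.64; Unit 2C 4,703/20,576 × $672,900 = 153,802.91.
At nearest $50: Unit 4B $139,300; Unit 1B $191,400; Unit PH1 $27,250; Unit PH2 $126,550; Unit G2 $34,650; Unit 2C $153,800. Sum = $672,950.
Difference $672,900 − $672,950 = −$50 applied to Unit PH1: Unit PH1 becomes $27,200.

Unit 4B: $139,300 · Unit 1B: $191,400 · Unit PH1: $27,200 · Unit PH2: $126,550 · Unit G2: $34,650 · Unit 2C: $153,800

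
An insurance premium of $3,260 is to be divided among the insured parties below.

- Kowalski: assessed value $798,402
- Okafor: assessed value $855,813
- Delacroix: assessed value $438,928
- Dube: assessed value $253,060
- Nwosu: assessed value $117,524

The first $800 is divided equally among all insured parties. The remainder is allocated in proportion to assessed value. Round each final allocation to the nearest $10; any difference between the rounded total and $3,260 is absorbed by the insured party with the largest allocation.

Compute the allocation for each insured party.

Kowalski: $960 | Okafor: $1,010 | Delacroix: $600 | Dube: $410 | Nwosu: $280

First tranche $800 split equally: $160 each.
Remainder $2,460 by assessed value (total 2,463,727): Kowalski 797.19 → $800; Okafor 854.52 → $850; Delacroix 438.26 → $440; Dube 252.68 → $250; Nwosu 117.35 → $120.
Totals: Kowalski $160 + $800 = $960; Okafor $160 + $850 = $1,010; Delacroix $160 + $440 = $600; Dube $160 + $250 = $410; Nwosu $160 + $120 = $280.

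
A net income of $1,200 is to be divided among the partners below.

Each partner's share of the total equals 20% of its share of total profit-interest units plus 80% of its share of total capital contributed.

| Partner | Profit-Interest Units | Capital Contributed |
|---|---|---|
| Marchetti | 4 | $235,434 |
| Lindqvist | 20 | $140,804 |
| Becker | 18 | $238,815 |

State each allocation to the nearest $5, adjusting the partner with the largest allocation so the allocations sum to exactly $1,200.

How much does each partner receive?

Marchetti: $390 | Lindqvist: $335 | Becker: $475

Totals — profit-interest units 42, capital contributed 615,053.
Combined weights (20% profit-interest units + 80% capital contributed): Marchetti 0.3253; Lindqvist 0.2784; Becker 0.3963.
Proportional shares: Marchetti 390.33; Lindqvist 334.06; Becker 475.61.
After rounding ($5): Marchetti $390; Lindqvist $335; Becker $475. Sum = $1,200.
Rounded total matches; no reconciliation needed.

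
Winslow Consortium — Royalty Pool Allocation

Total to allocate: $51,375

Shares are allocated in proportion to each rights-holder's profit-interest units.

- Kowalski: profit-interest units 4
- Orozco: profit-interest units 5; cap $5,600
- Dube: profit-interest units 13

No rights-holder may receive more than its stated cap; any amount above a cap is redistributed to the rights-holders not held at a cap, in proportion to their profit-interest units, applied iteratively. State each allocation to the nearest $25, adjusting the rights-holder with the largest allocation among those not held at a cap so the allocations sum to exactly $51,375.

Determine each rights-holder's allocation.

Combined profit-interest units = 22.
Unconstrained shares: Kowalski 9,340.91; Orozco 11,676.14; Dube 30,357.95.
Cap binds for Orozco ($5,600); residual $45,775 reallocated over remaining profit-interest units 17.
Redistributed shares: Kowalski 10,770.59 → $10,775; Dube 35,004.41 → $35,000.

Kowalski: $10,775 | Orozco: $5,600 | Dube: $35,000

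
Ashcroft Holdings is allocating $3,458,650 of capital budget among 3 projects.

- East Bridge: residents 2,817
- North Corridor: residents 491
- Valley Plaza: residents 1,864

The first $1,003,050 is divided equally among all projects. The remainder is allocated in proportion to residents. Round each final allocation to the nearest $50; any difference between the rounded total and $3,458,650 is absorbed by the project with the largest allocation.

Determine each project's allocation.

East Bridge: $1,671,850 · North Corridor: $567,450 · Valley Plaza: $1,219,350

First tranche $1,003,050 split equally: $334,350 each.
Remainder $2,455,600 by residents (total 5,172): East Bridge 1,337,475.87 → $1,337,500; North Corridor 233,120.57 → $233,100; Valley Plaza 885,003.56 → $885,000.
Totals: East Bridge $334,350 + $1,337,500 = $1,671,850; North Corridor $334,350 + $233,100 = $567,450; Valley Plaza $334,350 + $885,000 = $1,219,350.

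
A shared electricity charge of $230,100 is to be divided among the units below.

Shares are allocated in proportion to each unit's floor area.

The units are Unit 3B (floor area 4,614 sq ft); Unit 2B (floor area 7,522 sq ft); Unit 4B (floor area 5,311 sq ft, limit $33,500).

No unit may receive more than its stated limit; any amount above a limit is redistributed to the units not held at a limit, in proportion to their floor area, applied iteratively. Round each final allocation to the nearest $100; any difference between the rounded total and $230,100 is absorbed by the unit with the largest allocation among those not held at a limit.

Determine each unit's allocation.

Floor area total: 17,447.
Proportional shares (ignoring caps): Unit 3B 60,851.80; Unit 2B 99,204.00; Unit 4B 70,044.20.
Capped: Unit 4B ($33,500); remaining pool $196,600 reallocated over remaining floor area 12,136.
Remaining shares: Unit 3B 74,745.58 → $74,700; Unit 2B 121,854.42 → $121,900.

Unit 3B: $74,700 | Unit 2B: $121,900 | Unit 4B: $33,500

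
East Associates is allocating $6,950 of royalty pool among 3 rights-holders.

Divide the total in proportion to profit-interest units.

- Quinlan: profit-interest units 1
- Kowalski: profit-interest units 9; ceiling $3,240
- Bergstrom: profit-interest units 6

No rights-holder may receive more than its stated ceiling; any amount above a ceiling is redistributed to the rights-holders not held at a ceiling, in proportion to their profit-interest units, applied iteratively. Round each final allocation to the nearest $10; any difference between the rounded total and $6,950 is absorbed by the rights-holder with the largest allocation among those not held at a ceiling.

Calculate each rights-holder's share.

Quinlan: $530 · Kowalski: $3,240 · Bergstrom: $3,180

Profit-interest units total: 16.
Proportional shares (ignoring caps): Quinlan 434.38; Kowalski 3,909.38; Bergstrom 2,606.25.
Cap binds for Kowalski ($3,240); balance $3,710 reallocated over remaining profit-interest units 7.
Remaining shares: Quinlan 530.00 → $530; Bergstrom 3,180.00 → $3,180.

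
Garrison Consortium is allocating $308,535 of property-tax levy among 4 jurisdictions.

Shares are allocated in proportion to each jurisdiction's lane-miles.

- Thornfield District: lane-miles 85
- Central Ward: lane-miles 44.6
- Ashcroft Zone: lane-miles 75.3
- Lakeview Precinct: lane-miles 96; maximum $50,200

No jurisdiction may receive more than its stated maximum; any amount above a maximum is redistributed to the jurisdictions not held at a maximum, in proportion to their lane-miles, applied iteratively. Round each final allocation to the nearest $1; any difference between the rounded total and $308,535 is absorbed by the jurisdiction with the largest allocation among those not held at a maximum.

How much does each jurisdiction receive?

Thornfield District: $107,167 | Central Ward: $56,231 | Ashcroft Zone: $94,937 | Lakeview Precinct: $50,200

Sum of lane-miles: 300.9.
Pro-rata shares before constraints: Thornfield District 87,156.78; Central Ward 45,731.67; Ashcroft Zone 77,210.65; Lakeview Precinct 98,435.89.
Held at cap: Lakeview Precinct ($50,200); remaining pool $258,335 reallocated over remaining lane-miles 204.9.
Redistributed shares: Thornfield District 107,166.79 → $107,167; Central Ward 56,231.04 → $56,231; Ashcroft Zone 94,937.17 → $94,937.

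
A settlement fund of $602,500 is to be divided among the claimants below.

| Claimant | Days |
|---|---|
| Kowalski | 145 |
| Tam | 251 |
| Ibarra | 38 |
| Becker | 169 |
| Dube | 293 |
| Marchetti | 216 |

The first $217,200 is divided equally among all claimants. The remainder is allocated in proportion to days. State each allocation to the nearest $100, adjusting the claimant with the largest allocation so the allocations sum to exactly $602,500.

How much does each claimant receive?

First tranche $217,200 split equally: $36,200 each.
Remainder $385,300 by days (total 1,112): Kowalski 50,241.46 → $50,200; Tam 86,969.69 → $87,000; Ibarra 13,166.73 → $13,200; Becker 58,557.28 → $58,600; Dube 101,522.39 → $101,500; Marchetti 74,842.45 → $74,800.
Totals: Kowalski $36,200 + $50,200 = $86,400; Tam $36,200 + $87,000 = $123,200; Ibarra $36,200 + $13,200 = $49,400; Becker $36,200 + $58,600 = $94,800; Dube $36,200 + $101,500 = $137,700; Marchetti $36,200 + $74,800 = $111,000.

Kowalski: $86,400 · Tam: $123,200 · Ibarra: $49,400 · Becker: $94,800 · Dube: $137,700 · Marchetti: $111,000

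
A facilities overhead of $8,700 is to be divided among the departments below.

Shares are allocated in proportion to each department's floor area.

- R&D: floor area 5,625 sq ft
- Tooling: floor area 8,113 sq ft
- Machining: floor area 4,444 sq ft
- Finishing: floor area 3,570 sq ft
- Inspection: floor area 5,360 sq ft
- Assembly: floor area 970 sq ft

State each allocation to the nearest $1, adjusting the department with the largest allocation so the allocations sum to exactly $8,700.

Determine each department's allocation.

Total floor area = 28,082.
Raw shares: R&D 5,625/28,082 × $8,700 = 1,742.66; Tooling 8,113/28,082 × $8,700 = 2,513.46; Machining 4,444/28,082 × $8,700 = 1,376.78; Finishing 3,570/28,082 × $8,700 = 1,106.01; Inspection 5,360/28,082 × $8,700 = 1,660.57; Assembly 970/28,082 × $8,700 = 300.51.
After rounding ($1): R&D $1,743; Tooling $2,513; Machining $1,377; Finishing $1,106; Inspection $1,661; Assembly $301. Sum = $8,701.
Difference $8,700 − $8,701 = −$1 applied to largest allocation (Tooling): Tooling becomes $2,512.

R&D: $1,743 | Tooling: $2,512 | Machining: $1,377 | Finishing: $1,106 | Inspection: $1,661 | Assembly: $301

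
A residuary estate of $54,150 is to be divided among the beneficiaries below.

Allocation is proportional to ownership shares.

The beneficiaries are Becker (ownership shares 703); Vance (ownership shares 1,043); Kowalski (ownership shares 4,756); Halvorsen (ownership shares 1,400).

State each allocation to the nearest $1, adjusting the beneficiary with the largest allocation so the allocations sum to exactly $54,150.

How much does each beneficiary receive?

Becker: $4,817 | Vance: $7,147 | Kowalski: $32,592 | Halvorsen: $9,594

Sum of ownership shares: 7,902.
Unrounded shares: Becker 703/7,902 × $54,150 = 4,817.44; Vance 1,043/7,902 × $54,150 = 7,147.36; Kowalski 4,756/7,902 × $54,150 = 32,591.42; Halvorsen 1,400/7,902 × $54,150 = 9,593.77.
After rounding ($1): Becker $4,817; Vance $7,147; Kowalski $32,591; Halvorsen $9,594. Sum = $54,149.
Difference $54,150 − $54,149 = +$1 applied to largest allocation (Kowalski): Kowalski becomes $32,592.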